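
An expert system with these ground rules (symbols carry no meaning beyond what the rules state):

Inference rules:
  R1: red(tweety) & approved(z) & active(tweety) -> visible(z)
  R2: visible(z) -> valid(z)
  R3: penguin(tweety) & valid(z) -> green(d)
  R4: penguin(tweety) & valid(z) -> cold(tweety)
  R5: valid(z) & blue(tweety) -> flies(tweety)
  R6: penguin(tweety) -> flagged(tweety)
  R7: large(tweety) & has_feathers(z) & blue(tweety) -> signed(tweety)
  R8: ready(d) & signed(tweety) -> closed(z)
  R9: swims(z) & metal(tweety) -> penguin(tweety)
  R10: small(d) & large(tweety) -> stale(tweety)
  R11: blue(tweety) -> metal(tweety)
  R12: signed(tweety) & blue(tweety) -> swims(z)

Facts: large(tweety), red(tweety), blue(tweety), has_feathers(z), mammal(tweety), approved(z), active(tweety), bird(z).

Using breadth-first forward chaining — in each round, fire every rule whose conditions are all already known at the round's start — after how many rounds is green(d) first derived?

4

Round 1: R1 [red(tweety) & approved(z) & active(tweety) -> visible(z)]; R7 [large(tweety) & has_feathers(z) & blue(tweety) -> signed(tweety)]; R11 [blue(tweety) -> metal(tweety)]. Adds visible(z), signed(tweety), metal(tweety).
Round 2: R2 [visible(z) -> valid(z)]; R12 [signed(tweety) & blue(tweety) -> swims(z)]. Adds valid(z), swims(z).
Round 3: R5 [valid(z) & blue(tweety) -> flies(tweety)]; R9 [swims(z) & metal(tweety) -> penguin(tweety)]. Adds flies(tweety), penguin(tweety).
Round 4: R3 [penguin(tweety) & valid(z) -> green(d)]; R4 [penguin(tweety) & valid(z) -> cold(tweety)]; R6 [penguin(tweety) -> flagged(tweety)]. Adds green(d), cold(tweety), flagged(tweety).
green(d) first appears in round 4.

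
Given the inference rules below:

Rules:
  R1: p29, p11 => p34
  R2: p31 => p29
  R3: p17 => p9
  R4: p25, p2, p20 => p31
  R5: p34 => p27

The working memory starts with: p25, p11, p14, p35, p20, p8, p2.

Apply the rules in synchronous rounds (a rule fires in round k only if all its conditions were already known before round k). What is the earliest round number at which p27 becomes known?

Round 1: R4 [p25, p2, p20 => p31]. Adds p31.
Round 2: R2 [p31 => p29]. Adds p29.
Round 3: R1 [p29, p11 => p34]. Adds p34.
Round 4: R5 [p34 => p27]. Adds p27.
p27 first appears in round 4.

4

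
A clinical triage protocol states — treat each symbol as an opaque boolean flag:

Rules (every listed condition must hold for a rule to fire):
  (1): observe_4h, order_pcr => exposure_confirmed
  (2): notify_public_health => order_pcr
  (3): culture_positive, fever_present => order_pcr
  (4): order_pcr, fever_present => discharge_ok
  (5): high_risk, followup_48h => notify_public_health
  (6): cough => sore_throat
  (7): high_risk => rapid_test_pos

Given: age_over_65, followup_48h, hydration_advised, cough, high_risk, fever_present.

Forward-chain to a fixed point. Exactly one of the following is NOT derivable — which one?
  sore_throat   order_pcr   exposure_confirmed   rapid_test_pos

exposure_confirmed

Round 1: (5) [high_risk, followup_48h => notify_public_health]; (6) [cough => sore_throat]; (7) [high_risk => rapid_test_pos]. New: notify_public_health, sore_throat, rapid_test_pos.
Round 2: (2) [notify_public_health => order_pcr]. New: order_pcr.
Round 3: (4) [order_pcr, fever_present => discharge_ok]. New: discharge_ok.
Derived: rapid_test_pos (round 1), sore_throat (round 1), order_pcr (round 2). exposure_confirmed never appears in any round.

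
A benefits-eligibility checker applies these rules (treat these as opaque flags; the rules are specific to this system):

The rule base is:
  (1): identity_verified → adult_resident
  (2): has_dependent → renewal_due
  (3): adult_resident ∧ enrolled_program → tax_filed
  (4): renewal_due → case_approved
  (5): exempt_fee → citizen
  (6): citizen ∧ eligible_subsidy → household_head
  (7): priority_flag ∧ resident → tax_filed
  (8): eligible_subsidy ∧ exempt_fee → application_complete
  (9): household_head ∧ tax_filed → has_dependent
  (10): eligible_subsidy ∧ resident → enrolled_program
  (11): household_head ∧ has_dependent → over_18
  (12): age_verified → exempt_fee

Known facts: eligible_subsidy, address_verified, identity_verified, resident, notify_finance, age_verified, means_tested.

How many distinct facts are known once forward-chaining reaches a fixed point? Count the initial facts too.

18

Round 1: (1) [identity_verified → adult_resident]; (10) [eligible_subsidy ∧ resident → enrolled_program]; (12) [age_verified → exempt_fee]. Adds adult_resident, enrolled_program, exempt_fee.
Round 2: (3) [adult_resident ∧ enrolled_program → tax_filed]; (5) [exempt_fee → citizen]; (8) [eligible_subsidy ∧ exempt_fee → application_complete]. Adds tax_filed, citizen, application_complete.
Round 3: (6) [citizen ∧ eligible_subsidy → household_head]. Adds household_head.
Round 4: (9) [household_head ∧ tax_filed → has_dependent]. Adds has_dependent.
Round 5: (2) [has_dependent → renewal_due]; (11) [household_head ∧ has_dependent → over_18]. Adds renewal_due, over_18.
Round 6: (4) [renewal_due → case_approved]. Adds case_approved.
Closure: {address_verified, adult_resident, age_verified, application_complete, case_approved, citizen, eligible_subsidy, enrolled_program, exempt_fee, has_dependent, household_head, identity_verified, means_tested, notify_finance, over_18, renewal_due, resident, tax_filed} — 18 facts.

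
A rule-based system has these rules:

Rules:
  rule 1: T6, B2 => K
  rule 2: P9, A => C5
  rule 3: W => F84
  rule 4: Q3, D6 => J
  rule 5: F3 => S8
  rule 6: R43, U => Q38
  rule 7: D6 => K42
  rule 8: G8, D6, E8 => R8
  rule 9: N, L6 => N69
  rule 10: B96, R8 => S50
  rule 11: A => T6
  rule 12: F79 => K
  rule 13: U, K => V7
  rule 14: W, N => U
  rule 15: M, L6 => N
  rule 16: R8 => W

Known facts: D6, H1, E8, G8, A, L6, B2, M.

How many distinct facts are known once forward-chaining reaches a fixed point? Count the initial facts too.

Round 1: rule 7 [D6 => K42]; rule 8 [G8, D6, E8 => R8]; rule 11 [A => T6]; rule 15 [M, L6 => N]. New: K42, R8, T6, N.
Round 2: rule 1 [T6, B2 => K]; rule 9 [N, L6 => N69]; rule 16 [R8 => W]. New: K, N69, W.
Round 3: rule 3 [W => F84]; rule 14 [W, N => U]. New: F84, U.
Round 4: rule 13 [U, K => V7]. New: V7.
Closure: {A, B2, D6, E8, F84, G8, H1, K, K42, L6, M, N, N69, R8, T6, U, V7, W} — 18 facts.

18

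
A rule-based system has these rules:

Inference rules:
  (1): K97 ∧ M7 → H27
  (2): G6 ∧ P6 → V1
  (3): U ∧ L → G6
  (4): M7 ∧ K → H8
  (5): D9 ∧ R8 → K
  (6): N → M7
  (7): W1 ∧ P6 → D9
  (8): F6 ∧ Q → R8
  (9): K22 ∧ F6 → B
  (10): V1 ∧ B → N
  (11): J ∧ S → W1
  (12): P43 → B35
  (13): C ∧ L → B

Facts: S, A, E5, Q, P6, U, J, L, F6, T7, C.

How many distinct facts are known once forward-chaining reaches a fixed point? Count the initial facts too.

21

Round 1: (3) [U ∧ L → G6]; (8) [F6 ∧ Q → R8]; (11) [J ∧ S → W1]; (13) [C ∧ L → B]. Adds G6, R8, W1, B.
Round 2: (2) [G6 ∧ P6 → V1]; (7) [W1 ∧ P6 → D9]. Adds V1, D9.
Round 3: (5) [D9 ∧ R8 → K]; (10) [V1 ∧ B → N]. Adds K, N.
Round 4: (6) [N → M7]. Adds M7.
Round 5: (4) [M7 ∧ K → H8]. Adds H8.
Closure: {A, B, C, D9, E5, F6, G6, H8, J, K, L, M7, N, P6, Q, R8, S, T7, U, V1, W1} — 21 facts.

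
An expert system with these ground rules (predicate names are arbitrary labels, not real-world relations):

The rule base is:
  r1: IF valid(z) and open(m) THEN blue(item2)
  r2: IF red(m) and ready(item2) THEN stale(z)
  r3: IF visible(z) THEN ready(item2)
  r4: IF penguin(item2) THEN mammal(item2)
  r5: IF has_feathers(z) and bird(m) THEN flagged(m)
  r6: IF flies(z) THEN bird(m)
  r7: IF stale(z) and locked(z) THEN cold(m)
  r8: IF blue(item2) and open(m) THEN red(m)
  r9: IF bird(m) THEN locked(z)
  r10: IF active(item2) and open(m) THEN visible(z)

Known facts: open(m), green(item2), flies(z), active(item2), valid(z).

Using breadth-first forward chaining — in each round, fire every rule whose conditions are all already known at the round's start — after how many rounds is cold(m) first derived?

4

Round 1: r1 [IF valid(z) and open(m) THEN blue(item2)]; r6 [IF flies(z) THEN bird(m)]; r10 [IF active(item2) and open(m) THEN visible(z)]. Adds blue(item2), bird(m), visible(z).
Round 2: r3 [IF visible(z) THEN ready(item2)]; r8 [IF blue(item2) and open(m) THEN red(m)]; r9 [IF bird(m) THEN locked(z)]. Adds ready(item2), red(m), locked(z).
Round 3: r2 [IF red(m) and ready(item2) THEN stale(z)]. Adds stale(z).
Round 4: r7 [IF stale(z) and locked(z) THEN cold(m)]. Adds cold(m).
cold(m) first appears in round 4.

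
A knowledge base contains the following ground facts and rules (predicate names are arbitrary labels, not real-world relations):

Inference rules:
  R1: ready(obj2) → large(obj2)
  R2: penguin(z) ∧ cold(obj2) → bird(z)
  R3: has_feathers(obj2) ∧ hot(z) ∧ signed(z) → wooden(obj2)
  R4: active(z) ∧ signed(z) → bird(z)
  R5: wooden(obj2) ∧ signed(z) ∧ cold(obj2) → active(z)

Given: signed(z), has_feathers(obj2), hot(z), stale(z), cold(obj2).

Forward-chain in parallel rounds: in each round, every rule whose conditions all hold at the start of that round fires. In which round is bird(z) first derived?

Round 1 — R3, derive wooden(obj2).
Round 2 — R5, derive active(z).
Round 3 — R4, derive bird(z).
bird(z) first appears in round 3.

3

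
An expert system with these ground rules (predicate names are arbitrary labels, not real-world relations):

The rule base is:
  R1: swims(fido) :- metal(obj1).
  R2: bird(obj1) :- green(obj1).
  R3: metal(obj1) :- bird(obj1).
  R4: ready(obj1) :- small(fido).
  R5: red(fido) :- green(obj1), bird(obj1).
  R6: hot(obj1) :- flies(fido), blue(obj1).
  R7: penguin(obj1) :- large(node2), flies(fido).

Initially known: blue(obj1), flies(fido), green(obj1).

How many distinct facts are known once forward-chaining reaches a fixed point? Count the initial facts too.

Round 1: R2 [bird(obj1) :- green(obj1).]; R6 [hot(obj1) :- flies(fido), blue(obj1).]. Adds bird(obj1), hot(obj1).
Round 2: R3 [metal(obj1) :- bird(obj1).]; R5 [red(fido) :- green(obj1), bird(obj1).]. Adds metal(obj1), red(fido).
Round 3: R1 [swims(fido) :- metal(obj1).]. Adds swims(fido).
Closure: {bird(obj1), blue(obj1), flies(fido), green(obj1), hot(obj1), metal(obj1), red(fido), swims(fido)} — 8 facts.

8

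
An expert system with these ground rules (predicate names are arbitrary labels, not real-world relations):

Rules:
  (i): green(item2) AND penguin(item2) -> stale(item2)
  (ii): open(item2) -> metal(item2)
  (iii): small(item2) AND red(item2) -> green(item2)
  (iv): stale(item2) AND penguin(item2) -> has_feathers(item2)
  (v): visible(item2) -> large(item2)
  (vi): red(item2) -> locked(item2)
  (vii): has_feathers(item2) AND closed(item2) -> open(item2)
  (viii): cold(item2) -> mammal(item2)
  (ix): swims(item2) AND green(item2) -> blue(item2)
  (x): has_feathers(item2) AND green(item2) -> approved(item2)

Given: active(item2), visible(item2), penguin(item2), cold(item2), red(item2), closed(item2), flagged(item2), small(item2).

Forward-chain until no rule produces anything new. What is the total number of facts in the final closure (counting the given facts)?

17

Round 1: (iii) [small(item2) AND red(item2) -> green(item2)]; (v) [visible(item2) -> large(item2)]; (vi) [red(item2) -> locked(item2)]; (viii) [cold(item2) -> mammal(item2)]. New: green(item2), large(item2), locked(item2), mammal(item2).
Round 2: (i) [green(item2) AND penguin(item2) -> stale(item2)]. New: stale(item2).
Round 3: (iv) [stale(item2) AND penguin(item2) -> has_feathers(item2)]. New: has_feathers(item2).
Round 4: (vii) [has_feathers(item2) AND closed(item2) -> open(item2)]; (x) [has_feathers(item2) AND green(item2) -> approved(item2)]. New: open(item2), approved(item2).
Round 5: (ii) [open(item2) -> metal(item2)]. New: metal(item2).
Closure: {active(item2), approved(item2), closed(item2), cold(item2), flagged(item2), green(item2), has_feathers(item2), large(item2), locked(item2), mammal(item2), metal(item2), open(item2), penguin(item2), red(item2), small(item2), stale(item2), visible(item2)} — 17 facts.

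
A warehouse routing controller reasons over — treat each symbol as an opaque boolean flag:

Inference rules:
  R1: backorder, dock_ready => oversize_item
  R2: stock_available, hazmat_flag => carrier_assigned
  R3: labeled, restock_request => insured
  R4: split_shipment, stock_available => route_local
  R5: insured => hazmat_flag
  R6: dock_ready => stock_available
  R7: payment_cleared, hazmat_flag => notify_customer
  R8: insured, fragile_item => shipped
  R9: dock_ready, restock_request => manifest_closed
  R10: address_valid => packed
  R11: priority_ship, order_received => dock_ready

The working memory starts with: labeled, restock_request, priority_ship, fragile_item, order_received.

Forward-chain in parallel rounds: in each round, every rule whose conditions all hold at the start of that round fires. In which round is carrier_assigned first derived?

3

Round 1 — R3, R11, derive insured, dock_ready.
Round 2 — R5, R6, R8, R9, derive hazmat_flag, stock_available, shipped, manifest_closed.
Round 3 — R2, derive carrier_assigned.
carrier_assigned first appears in round 3.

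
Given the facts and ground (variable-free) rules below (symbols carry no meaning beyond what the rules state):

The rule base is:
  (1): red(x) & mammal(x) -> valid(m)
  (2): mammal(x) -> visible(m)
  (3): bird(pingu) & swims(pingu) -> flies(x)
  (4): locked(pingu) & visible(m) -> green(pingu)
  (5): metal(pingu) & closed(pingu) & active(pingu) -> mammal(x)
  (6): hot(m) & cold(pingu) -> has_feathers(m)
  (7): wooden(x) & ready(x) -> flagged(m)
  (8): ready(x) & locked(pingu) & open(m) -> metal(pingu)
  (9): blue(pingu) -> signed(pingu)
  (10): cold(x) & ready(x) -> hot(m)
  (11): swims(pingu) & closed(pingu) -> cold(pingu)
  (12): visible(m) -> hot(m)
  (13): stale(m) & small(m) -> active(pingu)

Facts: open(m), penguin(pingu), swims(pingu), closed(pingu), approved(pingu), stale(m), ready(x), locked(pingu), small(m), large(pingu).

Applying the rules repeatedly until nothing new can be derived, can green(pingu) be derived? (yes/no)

yes

Round 1 fires (8), (11), (13), giving metal(pingu), cold(pingu), active(pingu).
Round 2 fires (5), giving mammal(x).
Round 3 fires (2), giving visible(m).
Round 4 fires (4), (12), giving green(pingu), hot(m).
Round 5 fires (6), giving has_feathers(m).
green(pingu) appears in round 4, so it is derivable.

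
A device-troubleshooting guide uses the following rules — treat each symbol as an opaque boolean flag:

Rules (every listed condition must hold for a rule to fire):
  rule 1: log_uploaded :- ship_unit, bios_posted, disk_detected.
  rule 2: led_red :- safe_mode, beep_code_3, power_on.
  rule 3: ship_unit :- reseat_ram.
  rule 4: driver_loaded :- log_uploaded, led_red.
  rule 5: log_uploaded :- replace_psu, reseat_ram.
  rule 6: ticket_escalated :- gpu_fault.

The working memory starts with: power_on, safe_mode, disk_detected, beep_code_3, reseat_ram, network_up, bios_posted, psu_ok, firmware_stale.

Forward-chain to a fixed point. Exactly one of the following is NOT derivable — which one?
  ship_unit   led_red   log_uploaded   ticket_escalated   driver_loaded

ticket_escalated

Round 1 fires rule 2, rule 3, giving led_red, ship_unit.
Round 2 fires rule 1, giving log_uploaded.
Round 3 fires rule 4, giving driver_loaded.
Derived: led_red (round 1), driver_loaded (round 3), ship_unit (round 1), log_uploaded (round 2). ticket_escalated never appears in any round.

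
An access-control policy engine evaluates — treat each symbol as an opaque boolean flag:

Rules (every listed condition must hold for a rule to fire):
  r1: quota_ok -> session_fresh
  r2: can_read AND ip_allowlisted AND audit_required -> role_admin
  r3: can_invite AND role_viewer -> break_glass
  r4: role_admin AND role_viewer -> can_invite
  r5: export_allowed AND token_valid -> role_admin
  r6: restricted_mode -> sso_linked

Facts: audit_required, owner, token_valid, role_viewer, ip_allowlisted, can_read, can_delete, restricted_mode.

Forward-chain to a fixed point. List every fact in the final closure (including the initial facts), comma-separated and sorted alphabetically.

audit_required, break_glass, can_delete, can_invite, can_read, ip_allowlisted, owner, restricted_mode, role_admin, role_viewer, sso_linked, token_valid

Round 1 fires r2, r6, giving role_admin, sso_linked.
Round 2 fires r4, giving can_invite.
Round 3 fires r3, giving break_glass.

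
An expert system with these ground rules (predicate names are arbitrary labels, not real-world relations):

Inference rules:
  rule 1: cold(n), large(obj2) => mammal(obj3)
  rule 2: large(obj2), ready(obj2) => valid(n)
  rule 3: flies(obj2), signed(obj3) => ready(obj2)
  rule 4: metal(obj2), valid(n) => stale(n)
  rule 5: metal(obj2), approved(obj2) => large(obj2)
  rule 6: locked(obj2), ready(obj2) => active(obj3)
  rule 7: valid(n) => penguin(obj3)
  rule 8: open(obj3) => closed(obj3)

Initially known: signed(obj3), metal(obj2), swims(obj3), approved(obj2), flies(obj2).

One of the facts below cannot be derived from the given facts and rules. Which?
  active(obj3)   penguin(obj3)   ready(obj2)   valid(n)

Round 1 — rule 3, rule 5, derive ready(obj2), large(obj2).
Round 2 — rule 2, derive valid(n).
Round 3 — rule 4, rule 7, derive stale(n), penguin(obj3).
Derived: penguin(obj3) (round 3), ready(obj2) (round 1), valid(n) (round 2). active(obj3) never appears in any round.

active(obj3)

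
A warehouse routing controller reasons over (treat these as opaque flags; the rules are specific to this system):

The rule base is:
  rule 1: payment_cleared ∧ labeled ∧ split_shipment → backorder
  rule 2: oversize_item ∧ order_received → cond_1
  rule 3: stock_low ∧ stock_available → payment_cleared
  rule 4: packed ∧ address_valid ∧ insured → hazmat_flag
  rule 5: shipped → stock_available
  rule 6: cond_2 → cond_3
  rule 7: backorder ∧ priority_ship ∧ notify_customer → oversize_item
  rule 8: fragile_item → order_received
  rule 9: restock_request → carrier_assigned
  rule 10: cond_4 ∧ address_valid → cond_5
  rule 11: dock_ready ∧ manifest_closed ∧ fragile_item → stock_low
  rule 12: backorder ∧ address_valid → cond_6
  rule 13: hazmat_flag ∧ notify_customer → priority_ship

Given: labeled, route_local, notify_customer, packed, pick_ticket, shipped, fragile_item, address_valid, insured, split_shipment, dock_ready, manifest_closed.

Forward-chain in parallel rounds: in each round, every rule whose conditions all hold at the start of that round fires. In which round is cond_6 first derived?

4

Round 1: rule 4 [packed ∧ address_valid ∧ insured → hazmat_flag]; rule 5 [shipped → stock_available]; rule 8 [fragile_item → order_received]; rule 11 [dock_ready ∧ manifest_closed ∧ fragile_item → stock_low]. New: hazmat_flag, stock_available, order_received, stock_low.
Round 2: rule 3 [stock_low ∧ stock_available → payment_cleared]; rule 13 [hazmat_flag ∧ notify_customer → priority_ship]. New: payment_cleared, priority_ship.
Round 3: rule 1 [payment_cleared ∧ labeled ∧ split_shipment → backorder]. New: backorder.
Round 4: rule 7 [backorder ∧ priority_ship ∧ notify_customer → oversize_item]; rule 12 [backorder ∧ address_valid → cond_6]. New: oversize_item, cond_6.
cond_6 first appears in round 4.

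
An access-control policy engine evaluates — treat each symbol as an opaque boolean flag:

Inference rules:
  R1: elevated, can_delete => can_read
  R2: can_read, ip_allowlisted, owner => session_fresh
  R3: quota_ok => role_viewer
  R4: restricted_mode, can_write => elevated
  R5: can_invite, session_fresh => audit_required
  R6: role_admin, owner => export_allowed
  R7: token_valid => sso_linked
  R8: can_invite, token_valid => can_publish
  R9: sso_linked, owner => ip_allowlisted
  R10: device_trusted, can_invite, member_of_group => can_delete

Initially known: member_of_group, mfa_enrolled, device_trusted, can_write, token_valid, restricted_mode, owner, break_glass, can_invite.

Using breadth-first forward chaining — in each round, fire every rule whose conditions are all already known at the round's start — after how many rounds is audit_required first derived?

[1] R4 [restricted_mode, can_write => elevated]; R7 [token_valid => sso_linked]; R8 [can_invite, token_valid => can_publish]; R10 [device_trusted, can_invite, member_of_group => can_delete]. ⇒ new: elevated, sso_linked, can_publish, can_delete.
[2] R1 [elevated, can_delete => can_read]; R9 [sso_linked, owner => ip_allowlisted]. ⇒ new: can_read, ip_allowlisted.
[3] R2 [can_read, ip_allowlisted, owner => session_fresh]. ⇒ new: session_fresh.
[4] R5 [can_invite, session_fresh => audit_required]. ⇒ new: audit_required.
audit_required first appears in round 4.

4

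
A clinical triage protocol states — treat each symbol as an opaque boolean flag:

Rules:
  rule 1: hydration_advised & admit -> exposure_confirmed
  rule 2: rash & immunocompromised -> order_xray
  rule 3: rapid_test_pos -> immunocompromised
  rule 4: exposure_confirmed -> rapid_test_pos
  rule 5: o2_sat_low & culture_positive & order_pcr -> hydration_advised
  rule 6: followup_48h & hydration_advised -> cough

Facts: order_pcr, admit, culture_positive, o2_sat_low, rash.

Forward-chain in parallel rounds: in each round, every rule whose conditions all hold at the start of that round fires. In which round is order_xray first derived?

5

Round 1: rule 5 [o2_sat_low & culture_positive & order_pcr -> hydration_advised]. Adds hydration_advised.
Round 2: rule 1 [hydration_advised & admit -> exposure_confirmed]. Adds exposure_confirmed.
Round 3: rule 4 [exposure_confirmed -> rapid_test_pos]. Adds rapid_test_pos.
Round 4: rule 3 [rapid_test_pos -> immunocompromised]. Adds immunocompromised.
Round 5: rule 2 [rash & immunocompromised -> order_xray]. Adds order_xray.
order_xray first appears in round 5.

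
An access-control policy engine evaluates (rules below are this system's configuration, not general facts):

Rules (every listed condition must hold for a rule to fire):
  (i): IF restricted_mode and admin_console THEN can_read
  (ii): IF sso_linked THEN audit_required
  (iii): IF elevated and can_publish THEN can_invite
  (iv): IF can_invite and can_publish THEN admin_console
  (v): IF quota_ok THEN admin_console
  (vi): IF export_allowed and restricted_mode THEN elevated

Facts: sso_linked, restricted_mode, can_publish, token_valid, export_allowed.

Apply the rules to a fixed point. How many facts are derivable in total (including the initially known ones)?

10

Round 1 fires (ii), (vi), giving audit_required, elevated.
Round 2 fires (iii), giving can_invite.
Round 3 fires (iv), giving admin_console.
Round 4 fires (i), giving can_read.
Closure: {admin_console, audit_required, can_invite, can_publish, can_read, elevated, export_allowed, restricted_mode, sso_linked, token_valid} — 10 facts.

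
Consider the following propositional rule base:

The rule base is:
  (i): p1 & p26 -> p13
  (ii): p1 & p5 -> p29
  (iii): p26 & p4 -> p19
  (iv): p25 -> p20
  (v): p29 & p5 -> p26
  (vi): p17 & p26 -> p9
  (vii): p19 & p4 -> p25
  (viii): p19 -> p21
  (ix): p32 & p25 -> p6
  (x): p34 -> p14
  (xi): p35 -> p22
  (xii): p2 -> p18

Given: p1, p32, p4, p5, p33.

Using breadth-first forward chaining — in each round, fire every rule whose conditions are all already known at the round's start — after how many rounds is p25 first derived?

4

Round 1 — (ii), derive p29.
Round 2 — (v), derive p26.
Round 3 — (i), (iii), derive p13, p19.
Round 4 — (vii), (viii), derive p25, p21.
p25 first appears in round 4.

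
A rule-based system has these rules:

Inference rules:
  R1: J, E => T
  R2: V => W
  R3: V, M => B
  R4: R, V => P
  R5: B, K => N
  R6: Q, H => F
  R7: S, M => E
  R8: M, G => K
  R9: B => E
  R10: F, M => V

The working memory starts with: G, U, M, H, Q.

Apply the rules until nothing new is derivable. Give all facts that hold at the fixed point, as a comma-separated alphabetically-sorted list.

B, E, F, G, H, K, M, N, Q, U, V, W

Round 1: R6 [Q, H => F]; R8 [M, G => K]. Adds F, K.
Round 2: R10 [F, M => V]. Adds V.
Round 3: R2 [V => W]; R3 [V, M => B]. Adds W, B.
Round 4: R5 [B, K => N]; R9 [B => E]. Adds N, E.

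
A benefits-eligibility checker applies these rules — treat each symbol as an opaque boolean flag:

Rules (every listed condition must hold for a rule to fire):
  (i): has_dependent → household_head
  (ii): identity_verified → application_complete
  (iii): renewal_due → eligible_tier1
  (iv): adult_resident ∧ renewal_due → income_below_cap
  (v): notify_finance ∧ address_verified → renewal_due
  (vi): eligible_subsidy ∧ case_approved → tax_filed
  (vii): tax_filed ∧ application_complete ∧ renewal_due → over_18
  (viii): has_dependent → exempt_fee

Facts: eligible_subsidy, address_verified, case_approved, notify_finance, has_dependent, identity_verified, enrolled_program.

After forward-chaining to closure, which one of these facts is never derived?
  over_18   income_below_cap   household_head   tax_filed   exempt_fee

income_below_cap

[1] (i) [has_dependent → household_head]; (ii) [identity_verified → application_complete]; (v) [notify_finance ∧ address_verified → renewal_due]; (vi) [eligible_subsidy ∧ case_approved → tax_filed]; (viii) [has_dependent → exempt_fee]. ⇒ new: household_head, application_complete, renewal_due, tax_filed, exempt_fee.
[2] (iii) [renewal_due → eligible_tier1]; (vii) [tax_filed ∧ application_complete ∧ renewal_due → over_18]. ⇒ new: eligible_tier1, over_18.
Derived: exempt_fee (round 1), over_18 (round 2), tax_filed (round 1), household_head (round 1). income_below_cap never appears in any round.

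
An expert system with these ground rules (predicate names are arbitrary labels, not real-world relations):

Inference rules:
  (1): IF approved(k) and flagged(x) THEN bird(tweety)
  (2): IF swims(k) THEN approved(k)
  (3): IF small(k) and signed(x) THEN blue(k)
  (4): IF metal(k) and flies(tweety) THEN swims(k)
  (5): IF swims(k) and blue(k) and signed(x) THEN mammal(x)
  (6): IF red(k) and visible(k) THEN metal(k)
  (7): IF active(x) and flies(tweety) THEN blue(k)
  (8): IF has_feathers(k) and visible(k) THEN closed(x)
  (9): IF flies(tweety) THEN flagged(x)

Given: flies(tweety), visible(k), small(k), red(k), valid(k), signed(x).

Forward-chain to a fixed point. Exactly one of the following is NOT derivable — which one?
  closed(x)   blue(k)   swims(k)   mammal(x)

closed(x)

[1] (3) [IF small(k) and signed(x) THEN blue(k)]; (6) [IF red(k) and visible(k) THEN metal(k)]; (9) [IF flies(tweety) THEN flagged(x)]. ⇒ new: blue(k), metal(k), flagged(x).
[2] (4) [IF metal(k) and flies(tweety) THEN swims(k)]. ⇒ new: swims(k).
[3] (2) [IF swims(k) THEN approved(k)]; (5) [IF swims(k) and blue(k) and signed(x) THEN mammal(x)]. ⇒ new: approved(k), mammal(x).
[4] (1) [IF approved(k) and flagged(x) THEN bird(tweety)]. ⇒ new: bird(tweety).
Derived: swims(k) (round 2), blue(k) (round 1), mammal(x) (round 3). closed(x) never appears in any round.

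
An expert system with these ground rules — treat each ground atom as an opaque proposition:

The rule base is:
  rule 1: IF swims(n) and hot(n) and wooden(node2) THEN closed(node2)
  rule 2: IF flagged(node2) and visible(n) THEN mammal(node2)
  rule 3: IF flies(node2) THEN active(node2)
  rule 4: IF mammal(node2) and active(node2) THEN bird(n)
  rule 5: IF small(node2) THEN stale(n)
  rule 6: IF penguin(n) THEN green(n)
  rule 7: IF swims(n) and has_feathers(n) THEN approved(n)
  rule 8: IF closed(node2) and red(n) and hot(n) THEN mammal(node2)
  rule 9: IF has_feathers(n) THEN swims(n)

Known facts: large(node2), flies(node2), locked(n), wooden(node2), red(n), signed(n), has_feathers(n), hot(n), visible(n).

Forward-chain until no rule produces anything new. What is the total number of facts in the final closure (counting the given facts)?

15

[1] rule 3 [IF flies(node2) THEN active(node2)]; rule 9 [IF has_feathers(n) THEN swims(n)]. ⇒ new: active(node2), swims(n).
[2] rule 1 [IF swims(n) and hot(n) and wooden(node2) THEN closed(node2)]; rule 7 [IF swims(n) and has_feathers(n) THEN approved(n)]. ⇒ new: closed(node2), approved(n).
[3] rule 8 [IF closed(node2) and red(n) and hot(n) THEN mammal(node2)]. ⇒ new: mammal(node2).
[4] rule 4 [IF mammal(node2) and active(node2) THEN bird(n)]. ⇒ new: bird(n).
Closure: {active(node2), approved(n), bird(n), closed(node2), flies(node2), has_feathers(n), hot(n), large(node2), locked(n), mammal(node2), red(n), signed(n), swims(n), visible(n), wooden(node2)} — 15 facts.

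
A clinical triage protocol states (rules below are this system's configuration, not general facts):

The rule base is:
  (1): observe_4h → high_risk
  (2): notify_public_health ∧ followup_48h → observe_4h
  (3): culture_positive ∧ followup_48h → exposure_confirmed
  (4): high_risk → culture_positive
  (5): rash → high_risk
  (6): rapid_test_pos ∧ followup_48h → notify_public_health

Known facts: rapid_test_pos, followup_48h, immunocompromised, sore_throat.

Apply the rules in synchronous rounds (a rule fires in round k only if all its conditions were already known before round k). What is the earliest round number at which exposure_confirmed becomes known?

[1] (6) [rapid_test_pos ∧ followup_48h → notify_public_health]. ⇒ new: notify_public_health.
[2] (2) [notify_public_health ∧ followup_48h → observe_4h]. ⇒ new: observe_4h.
[3] (1) [observe_4h → high_risk]. ⇒ new: high_risk.
[4] (4) [high_risk → culture_positive]. ⇒ new: culture_positive.
[5] (3) [culture_positive ∧ followup_48h → exposure_confirmed]. ⇒ new: exposure_confirmed.
exposure_confirmed first appears in round 5.

5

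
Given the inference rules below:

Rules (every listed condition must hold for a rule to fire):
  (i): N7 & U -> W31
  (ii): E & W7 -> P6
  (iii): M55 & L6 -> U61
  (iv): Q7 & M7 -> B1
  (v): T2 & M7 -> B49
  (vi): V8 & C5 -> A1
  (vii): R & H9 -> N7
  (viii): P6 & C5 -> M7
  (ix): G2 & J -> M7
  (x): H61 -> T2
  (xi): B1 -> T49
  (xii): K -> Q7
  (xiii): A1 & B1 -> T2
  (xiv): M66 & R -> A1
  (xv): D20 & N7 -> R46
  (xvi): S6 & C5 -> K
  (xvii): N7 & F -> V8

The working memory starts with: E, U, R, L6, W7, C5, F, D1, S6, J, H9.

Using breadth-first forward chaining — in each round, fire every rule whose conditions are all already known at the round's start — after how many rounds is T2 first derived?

Round 1 fires (ii), (vii), (xvi), giving P6, N7, K.
Round 2 fires (i), (viii), (xii), (xvii), giving W31, M7, Q7, V8.
Round 3 fires (iv), (vi), giving B1, A1.
Round 4 fires (xi), (xiii), giving T49, T2.
T2 first appears in round 4.

4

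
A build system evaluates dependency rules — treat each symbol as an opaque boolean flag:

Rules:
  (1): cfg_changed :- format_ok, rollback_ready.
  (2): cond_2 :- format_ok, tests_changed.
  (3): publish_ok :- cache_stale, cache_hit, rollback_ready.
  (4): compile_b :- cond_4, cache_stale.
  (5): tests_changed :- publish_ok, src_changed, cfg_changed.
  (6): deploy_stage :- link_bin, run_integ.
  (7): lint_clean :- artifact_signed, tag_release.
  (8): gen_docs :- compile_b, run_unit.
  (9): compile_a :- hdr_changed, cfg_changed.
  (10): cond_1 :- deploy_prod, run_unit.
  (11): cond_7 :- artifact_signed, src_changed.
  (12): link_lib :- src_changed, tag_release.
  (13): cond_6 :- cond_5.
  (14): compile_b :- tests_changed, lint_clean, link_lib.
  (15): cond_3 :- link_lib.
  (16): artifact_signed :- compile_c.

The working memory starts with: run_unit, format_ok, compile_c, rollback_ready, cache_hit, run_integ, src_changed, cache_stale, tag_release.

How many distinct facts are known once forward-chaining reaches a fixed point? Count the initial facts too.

Round 1 — (1), (3), (12), (16), derive cfg_changed, publish_ok, link_lib, artifact_signed.
Round 2 — (5), (7), (11), (15), derive tests_changed, lint_clean, cond_7, cond_3.
Round 3 — (2), (14), derive cond_2, compile_b.
Round 4 — (8), derive gen_docs.
Closure: {artifact_signed, cache_hit, cache_stale, cfg_changed, compile_b, compile_c, cond_2, cond_3, cond_7, format_ok, gen_docs, link_lib, lint_clean, publish_ok, rollback_ready, run_integ, run_unit, src_changed, tag_release, tests_changed} — 20 facts.

20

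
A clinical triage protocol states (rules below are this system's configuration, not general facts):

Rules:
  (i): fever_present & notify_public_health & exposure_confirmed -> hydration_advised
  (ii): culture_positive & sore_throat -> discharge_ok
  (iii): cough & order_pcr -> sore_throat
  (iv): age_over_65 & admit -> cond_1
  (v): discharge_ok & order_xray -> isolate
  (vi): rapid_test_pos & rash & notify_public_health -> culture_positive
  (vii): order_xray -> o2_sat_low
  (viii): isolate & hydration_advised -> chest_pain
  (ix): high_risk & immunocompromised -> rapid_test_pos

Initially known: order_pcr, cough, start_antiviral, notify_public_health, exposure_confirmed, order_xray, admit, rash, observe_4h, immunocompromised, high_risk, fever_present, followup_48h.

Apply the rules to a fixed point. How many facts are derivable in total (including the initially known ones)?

Round 1: (i) [fever_present & notify_public_health & exposure_confirmed -> hydration_advised]; (iii) [cough & order_pcr -> sore_throat]; (vii) [order_xray -> o2_sat_low]; (ix) [high_risk & immunocompromised -> rapid_test_pos]. New: hydration_advised, sore_throat, o2_sat_low, rapid_test_pos.
Round 2: (vi) [rapid_test_pos & rash & notify_public_health -> culture_positive]. New: culture_positive.
Round 3: (ii) [culture_positive & sore_throat -> discharge_ok]. New: discharge_ok.
Round 4: (v) [discharge_ok & order_xray -> isolate]. New: isolate.
Round 5: (viii) [isolate & hydration_advised -> chest_pain]. New: chest_pain.
Closure: {admit, chest_pain, cough, culture_positive, discharge_ok, exposure_confirmed, fever_present, followup_48h, high_risk, hydration_advised, immunocompromised, isolate, notify_public_health, o2_sat_low, observe_4h, order_pcr, order_xray, rapid_test_pos, rash, sore_throat, start_antiviral} — 21 facts.

21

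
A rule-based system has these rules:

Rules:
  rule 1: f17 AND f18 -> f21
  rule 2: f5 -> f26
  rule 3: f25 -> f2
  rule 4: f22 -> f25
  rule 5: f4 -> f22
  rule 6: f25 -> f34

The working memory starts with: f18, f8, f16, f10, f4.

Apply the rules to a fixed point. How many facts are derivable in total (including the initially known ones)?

Round 1: rule 5 [f4 -> f22]. New: f22.
Round 2: rule 4 [f22 -> f25]. New: f25.
Round 3: rule 3 [f25 -> f2]; rule 6 [f25 -> f34]. New: f2, f34.
Closure: {f10, f16, f18, f2, f22, f25, f34, f4, f8} — 9 facts.

9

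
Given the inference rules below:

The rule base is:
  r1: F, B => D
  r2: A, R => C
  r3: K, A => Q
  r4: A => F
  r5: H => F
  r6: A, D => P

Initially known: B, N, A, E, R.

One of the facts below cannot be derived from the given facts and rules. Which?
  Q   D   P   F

Q

Round 1 — r2, r4, derive C, F.
Round 2 — r1, derive D.
Round 3 — r6, derive P.
Derived: D (round 2), P (round 3), F (round 1). Q never appears in any round.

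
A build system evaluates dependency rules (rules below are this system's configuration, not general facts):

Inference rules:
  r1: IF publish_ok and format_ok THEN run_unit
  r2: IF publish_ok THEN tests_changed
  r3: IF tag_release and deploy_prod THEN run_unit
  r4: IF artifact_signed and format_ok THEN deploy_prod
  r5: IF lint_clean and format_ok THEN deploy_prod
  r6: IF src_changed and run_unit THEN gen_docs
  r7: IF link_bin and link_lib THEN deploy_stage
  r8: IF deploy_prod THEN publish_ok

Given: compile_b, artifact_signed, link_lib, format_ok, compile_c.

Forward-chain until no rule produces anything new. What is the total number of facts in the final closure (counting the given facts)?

9

Round 1 — r4, derive deploy_prod.
Round 2 — r8, derive publish_ok.
Round 3 — r1, r2, derive run_unit, tests_changed.
Closure: {artifact_signed, compile_b, compile_c, deploy_prod, format_ok, link_lib, publish_ok, run_unit, tests_changed} — 9 facts.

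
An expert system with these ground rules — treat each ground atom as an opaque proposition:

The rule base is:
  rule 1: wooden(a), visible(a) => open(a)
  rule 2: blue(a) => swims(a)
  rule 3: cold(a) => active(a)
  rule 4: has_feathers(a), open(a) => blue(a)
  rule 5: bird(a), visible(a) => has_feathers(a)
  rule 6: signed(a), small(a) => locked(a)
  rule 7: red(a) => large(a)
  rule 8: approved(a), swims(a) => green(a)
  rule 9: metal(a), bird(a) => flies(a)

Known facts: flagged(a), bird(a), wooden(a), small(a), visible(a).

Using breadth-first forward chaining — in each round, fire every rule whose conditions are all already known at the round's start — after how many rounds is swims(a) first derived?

3

Round 1 fires rule 1, rule 5, giving open(a), has_feathers(a).
Round 2 fires rule 4, giving blue(a).
Round 3 fires rule 2, giving swims(a).
swims(a) first appears in round 3.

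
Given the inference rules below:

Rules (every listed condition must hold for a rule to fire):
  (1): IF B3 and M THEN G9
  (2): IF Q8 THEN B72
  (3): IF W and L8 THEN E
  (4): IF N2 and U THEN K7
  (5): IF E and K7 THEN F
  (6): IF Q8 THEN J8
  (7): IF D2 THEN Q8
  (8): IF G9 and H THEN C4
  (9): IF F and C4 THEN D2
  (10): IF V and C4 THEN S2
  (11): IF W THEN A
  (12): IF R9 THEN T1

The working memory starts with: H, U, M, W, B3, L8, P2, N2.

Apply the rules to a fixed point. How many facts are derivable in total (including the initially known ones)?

Round 1: (1) [IF B3 and M THEN G9]; (3) [IF W and L8 THEN E]; (4) [IF N2 and U THEN K7]; (11) [IF W THEN A]. New: G9, E, K7, A.
Round 2: (5) [IF E and K7 THEN F]; (8) [IF G9 and H THEN C4]. New: F, C4.
Round 3: (9) [IF F and C4 THEN D2]. New: D2.
Round 4: (7) [IF D2 THEN Q8]. New: Q8.
Round 5: (2) [IF Q8 THEN B72]; (6) [IF Q8 THEN J8]. New: B72, J8.
Closure: {A, B3, B72, C4, D2, E, F, G9, H, J8, K7, L8, M, N2, P2, Q8, U, W} — 18 facts.

18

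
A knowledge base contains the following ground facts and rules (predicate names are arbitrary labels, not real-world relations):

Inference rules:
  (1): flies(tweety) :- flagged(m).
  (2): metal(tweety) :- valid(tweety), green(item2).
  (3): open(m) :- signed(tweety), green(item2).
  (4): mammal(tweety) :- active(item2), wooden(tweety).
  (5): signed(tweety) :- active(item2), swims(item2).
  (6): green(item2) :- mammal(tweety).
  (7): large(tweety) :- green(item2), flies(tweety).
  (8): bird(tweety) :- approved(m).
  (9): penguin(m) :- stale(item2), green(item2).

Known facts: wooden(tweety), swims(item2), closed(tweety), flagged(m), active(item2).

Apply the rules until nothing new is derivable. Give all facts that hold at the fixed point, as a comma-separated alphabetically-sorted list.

Round 1: (1) [flies(tweety) :- flagged(m).]; (4) [mammal(tweety) :- active(item2), wooden(tweety).]; (5) [signed(tweety) :- active(item2), swims(item2).]. New: flies(tweety), mammal(tweety), signed(tweety).
Round 2: (6) [green(item2) :- mammal(tweety).]. New: green(item2).
Round 3: (3) [open(m) :- signed(tweety), green(item2).]; (7) [large(tweety) :- green(item2), flies(tweety).]. New: open(m), large(tweety).

active(item2), closed(tweety), flagged(m), flies(tweety), green(item2), large(tweety), mammal(tweety), open(m), signed(tweety), swims(item2), wooden(tweety)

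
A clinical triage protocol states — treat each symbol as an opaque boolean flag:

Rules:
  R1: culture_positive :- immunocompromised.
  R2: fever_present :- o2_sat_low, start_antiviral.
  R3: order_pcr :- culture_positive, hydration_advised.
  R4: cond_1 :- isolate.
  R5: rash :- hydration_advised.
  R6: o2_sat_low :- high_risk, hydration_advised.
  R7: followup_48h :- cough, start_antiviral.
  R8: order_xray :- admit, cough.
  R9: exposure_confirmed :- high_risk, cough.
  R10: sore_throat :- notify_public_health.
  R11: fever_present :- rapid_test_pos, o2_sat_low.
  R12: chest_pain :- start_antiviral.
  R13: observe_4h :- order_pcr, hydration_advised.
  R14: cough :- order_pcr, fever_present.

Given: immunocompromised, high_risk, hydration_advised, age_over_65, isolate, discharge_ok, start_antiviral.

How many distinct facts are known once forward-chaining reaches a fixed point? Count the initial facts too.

18

Round 1: R1 [culture_positive :- immunocompromised.]; R4 [cond_1 :- isolate.]; R5 [rash :- hydration_advised.]; R6 [o2_sat_low :- high_risk, hydration_advised.]; R12 [chest_pain :- start_antiviral.]. Adds culture_positive, cond_1, rash, o2_sat_low, chest_pain.
Round 2: R2 [fever_present :- o2_sat_low, start_antiviral.]; R3 [order_pcr :- culture_positive, hydration_advised.]. Adds fever_present, order_pcr.
Round 3: R13 [observe_4h :- order_pcr, hydration_advised.]; R14 [cough :- order_pcr, fever_present.]. Adds observe_4h, cough.
Round 4: R7 [followup_48h :- cough, start_antiviral.]; R9 [exposure_confirmed :- high_risk, cough.]. Adds followup_48h, exposure_confirmed.
Closure: {age_over_65, chest_pain, cond_1, cough, culture_positive, discharge_ok, exposure_confirmed, fever_present, followup_48h, high_risk, hydration_advised, immunocompromised, isolate, o2_sat_low, observe_4h, order_pcr, rash, start_antiviral} — 18 facts.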